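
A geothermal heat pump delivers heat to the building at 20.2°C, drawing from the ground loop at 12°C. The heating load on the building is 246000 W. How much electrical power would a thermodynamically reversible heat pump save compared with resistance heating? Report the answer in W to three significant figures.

239000 W

In absolute terms T_C = 285.15 K and T_H = 293.35 K, so ΔT = 8.200 K.
COP_Carnot = T_H/ΔT = 293.35/8.200 = 35.77.
Resistance heating needs Ẇ_res = Q̇_H = 246000 W; the reversible heat pump needs only Ẇ_hp = Q̇_H/COP = 6876 W.
Saving = 246000 − 6876 = 239100 W.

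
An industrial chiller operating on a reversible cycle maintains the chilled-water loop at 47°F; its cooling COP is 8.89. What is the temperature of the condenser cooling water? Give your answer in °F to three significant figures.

104 °F

COP_R = T_C/(T_H − T_C) gives T_H − T_C = T_C/COP.
With T_C = 281.48 K, T_H = 281.48 × (1 + 1/8.89) = 313.15 K.
Converting, 313.15 K = 103.99°F.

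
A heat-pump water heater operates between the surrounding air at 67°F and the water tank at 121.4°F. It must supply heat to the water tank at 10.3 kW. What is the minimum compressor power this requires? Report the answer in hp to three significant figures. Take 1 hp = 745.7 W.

In absolute terms T_C = 292.59 K and T_H = 322.82 K, so ΔT = 30.22 K.
COP_Carnot = T_H/ΔT = 322.82/30.22 = 10.68.
Ẇ_min = Q̇/COP_Carnot = 10.30/10.68 = 0.9643 kW = 1.293 hp.

1.29 hp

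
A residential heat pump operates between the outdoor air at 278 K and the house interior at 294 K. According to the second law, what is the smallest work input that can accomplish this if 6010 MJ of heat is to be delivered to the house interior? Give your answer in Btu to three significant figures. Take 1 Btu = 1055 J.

310000 Btu

The reservoir spacing is ΔT = 294 − 278 = 16.00 K.
The reversible limit is COP_HP = T_H/ΔT = 18.38, so W_min = Q_H/COP = Q_H·ΔT/T_H.
W_min = 6010 × 16.00/294.00 = 327.1 MJ = 310000 Btu.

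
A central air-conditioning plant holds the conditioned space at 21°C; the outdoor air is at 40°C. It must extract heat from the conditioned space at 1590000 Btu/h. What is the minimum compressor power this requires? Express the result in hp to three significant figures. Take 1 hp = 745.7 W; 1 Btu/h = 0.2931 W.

In absolute terms T_C = 294.15 K and T_H = 313.15 K, so ΔT = 19.00 K.
COP_Carnot = T_C/ΔT = 294.15/19.00 = 15.48.
Ẇ_min = Q̇/COP_Carnot = 1590000/15.48 = 102700 Btu/h = 40.37 hp.

40.4 hp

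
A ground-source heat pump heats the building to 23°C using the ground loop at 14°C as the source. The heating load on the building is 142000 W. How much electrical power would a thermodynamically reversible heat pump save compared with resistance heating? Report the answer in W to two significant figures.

In absolute terms T_C = 287.15 K and T_H = 296.15 K, so ΔT = 9.000 K.
COP_Carnot = T_H/ΔT = 296.15/9.000 = 32.91.
Resistance heating needs Ẇ_res = Q̇_H = 142000 W; the reversible heat pump needs only Ẇ_hp = Q̇_H/COP = 4315 W.
Saving = 142000 − 4315 = 137700 W.

140000 W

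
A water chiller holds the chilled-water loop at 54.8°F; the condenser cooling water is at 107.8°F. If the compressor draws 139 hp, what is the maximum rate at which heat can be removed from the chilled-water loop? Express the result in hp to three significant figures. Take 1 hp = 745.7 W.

1350 hp

In absolute terms T_C = 285.82 K and T_H = 315.26 K, so ΔT = 29.44 K.
COP_Carnot = T_C/ΔT = 285.82/29.44 = 9.707.
Q̇_max = COP_Carnot × Ẇ = 9.707 × 139.0 hp = 1349 hp.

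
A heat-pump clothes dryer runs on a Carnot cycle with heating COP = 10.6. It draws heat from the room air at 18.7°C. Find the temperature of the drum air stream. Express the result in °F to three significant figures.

120 °F

COP_HP = T_H/(T_H − T_C) rearranges to T_H = COP·T_C/(COP − 1).
With T_C = 291.85 K, T_H = 10.6 × 291.85/9.600 = 322.25 K.
Converting, 322.25 K = 120.38°F.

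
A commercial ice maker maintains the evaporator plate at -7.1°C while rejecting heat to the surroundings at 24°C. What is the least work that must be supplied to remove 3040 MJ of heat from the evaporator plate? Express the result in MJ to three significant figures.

355 MJ

In absolute terms T_C = 266.05 K and T_H = 297.15 K, so ΔT = 31.10 K.
The reversible limit is COP_R = T_C/ΔT = 8.555, so W_min = Q_C/COP = Q_C·ΔT/T_C.
W_min = 3040 × 31.10/266.05 = 355.4 MJ.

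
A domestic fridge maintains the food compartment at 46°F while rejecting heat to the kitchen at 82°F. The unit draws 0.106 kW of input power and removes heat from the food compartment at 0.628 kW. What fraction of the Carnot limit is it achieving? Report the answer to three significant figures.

COP_actual = Q̇_C/Ẇ = 0.6280/0.1060 = 5.925.
In absolute terms T_C = 280.93 K and T_H = 300.93 K, so ΔT = 20.00 K.
COP_Carnot = T_C/ΔT = 280.93/20.00 = 14.05.
η_II = COP_actual/COP_Carnot = 5.925/14.05 = 0.4218.

0.422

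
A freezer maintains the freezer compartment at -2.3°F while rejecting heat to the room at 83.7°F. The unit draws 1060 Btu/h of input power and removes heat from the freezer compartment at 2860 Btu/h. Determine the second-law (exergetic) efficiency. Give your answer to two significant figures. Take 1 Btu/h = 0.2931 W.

0.51

COP_actual = Q̇_C/Ẇ = 2860/1060 = 2.698.
In absolute terms T_C = 254.09 K and T_H = 301.87 K, so ΔT = 47.78 K.
COP_Carnot = T_C/ΔT = 254.09/47.78 = 5.318.
η_II = COP_actual/COP_Carnot = 2.698/5.318 = 0.5073.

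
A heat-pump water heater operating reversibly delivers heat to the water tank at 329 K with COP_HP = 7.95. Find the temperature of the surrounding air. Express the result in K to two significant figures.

COP_HP = T_H/(T_H − T_C) gives T_H − T_C = T_H/COP.
With T_H = 329.00 K, T_C = 329.00 × (1 − 1/7.95) = 287.62 K.

290 K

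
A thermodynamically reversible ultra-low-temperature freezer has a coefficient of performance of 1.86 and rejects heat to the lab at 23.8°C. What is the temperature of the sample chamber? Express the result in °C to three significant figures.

-80.0 °C

For a Carnot refrigerator COP_R = T_C/(T_H − T_C), so T_C = COP·T_H/(1 + COP).
With T_H = 296.95 K, T_C = 1.86 × 296.95/2.860 = 193.12 K.
Converting, 193.12 K = -80.03°C.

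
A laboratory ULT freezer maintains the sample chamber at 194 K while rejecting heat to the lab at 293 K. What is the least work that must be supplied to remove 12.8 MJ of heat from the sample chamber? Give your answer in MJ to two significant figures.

6.5 MJ

The reservoir spacing is ΔT = 293 − 194 = 99.00 K.
The reversible limit is COP_R = T_C/ΔT = 1.960, so W_min = Q_C/COP = Q_C·ΔT/T_C.
W_min = 12.80 × 99.00/194.00 = 6.532 MJ.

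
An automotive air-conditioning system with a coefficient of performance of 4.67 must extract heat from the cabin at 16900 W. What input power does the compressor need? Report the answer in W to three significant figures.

Ẇ = Q̇_C/COP = 16900/4.67 = 3619 W.

3620 W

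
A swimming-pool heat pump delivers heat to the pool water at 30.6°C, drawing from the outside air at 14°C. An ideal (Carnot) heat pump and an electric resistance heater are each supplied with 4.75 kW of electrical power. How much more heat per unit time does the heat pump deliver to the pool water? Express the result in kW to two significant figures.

82 kW

In absolute terms T_C = 287.15 K and T_H = 303.75 K, so ΔT = 16.60 K.
COP_Carnot = T_H/ΔT = 303.75/16.60 = 18.30.
The heat pump delivers Q̇_H = COP × Ẇ = 86.92 kW; the resistance heater delivers Ẇ = 4.750 kW.
Extra = (COP − 1)·Ẇ = 82.17 kW.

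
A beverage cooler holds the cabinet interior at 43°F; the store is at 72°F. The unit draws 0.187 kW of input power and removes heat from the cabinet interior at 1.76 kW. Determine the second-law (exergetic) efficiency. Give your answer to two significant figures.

0.54

COP_actual = Q̇_C/Ẇ = 1.760/0.1870 = 9.412.
In absolute terms T_C = 279.26 K and T_H = 295.37 K, so ΔT = 16.11 K.
COP_Carnot = T_C/ΔT = 279.26/16.11 = 17.33.
η_II = COP_actual/COP_Carnot = 9.412/17.33 = 0.5430.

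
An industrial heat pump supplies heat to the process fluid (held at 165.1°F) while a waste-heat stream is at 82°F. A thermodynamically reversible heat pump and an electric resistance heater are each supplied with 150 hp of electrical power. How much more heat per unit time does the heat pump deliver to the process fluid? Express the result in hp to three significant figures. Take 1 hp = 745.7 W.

978 hp

In absolute terms T_C = 300.93 K and T_H = 347.09 K, so ΔT = 46.17 K.
COP_Carnot = T_H/ΔT = 347.09/46.17 = 7.518.
The heat pump delivers Q̇_H = COP × Ẇ = 1128 hp; the resistance heater delivers Ẇ = 150.0 hp.
Extra = (COP − 1)·Ẇ = 977.7 hp.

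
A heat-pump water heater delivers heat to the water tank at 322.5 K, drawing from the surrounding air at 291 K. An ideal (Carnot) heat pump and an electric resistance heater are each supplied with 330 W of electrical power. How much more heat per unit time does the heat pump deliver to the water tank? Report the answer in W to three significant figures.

3050 W

The reservoir spacing is ΔT = 322.5 − 291 = 31.50 K.
COP_Carnot = T_H/ΔT = 322.50/31.50 = 10.24.
The heat pump delivers Q̇_H = COP × Ẇ = 3379 W; the resistance heater delivers Ẇ = 330.0 W.
Extra = (COP − 1)·Ẇ = 3049 W.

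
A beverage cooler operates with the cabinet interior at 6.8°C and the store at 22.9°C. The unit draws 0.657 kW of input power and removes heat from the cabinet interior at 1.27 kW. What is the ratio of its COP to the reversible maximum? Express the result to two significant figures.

0.11

COP_actual = Q̇_C/Ẇ = 1.270/0.6570 = 1.933.
In absolute terms T_C = 279.95 K and T_H = 296.05 K, so ΔT = 16.10 K.
COP_Carnot = T_C/ΔT = 279.95/16.10 = 17.39.
η_II = COP_actual/COP_Carnot = 1.933/17.39 = 0.1112.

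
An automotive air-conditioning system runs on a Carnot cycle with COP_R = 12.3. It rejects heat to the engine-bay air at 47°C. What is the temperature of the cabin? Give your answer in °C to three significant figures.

For a Carnot refrigerator COP_R = T_C/(T_H − T_C), so T_C = COP·T_H/(1 + COP).
With T_H = 320.15 K, T_C = 12.3 × 320.15/13.30 = 296.08 K.
Converting, 296.08 K = 22.93°C.

22.9 °C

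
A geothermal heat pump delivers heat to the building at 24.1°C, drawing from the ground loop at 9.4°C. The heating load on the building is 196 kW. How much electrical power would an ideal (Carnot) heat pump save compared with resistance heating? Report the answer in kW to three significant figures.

In absolute terms T_C = 282.55 K and T_H = 297.25 K, so ΔT = 14.70 K.
COP_Carnot = T_H/ΔT = 297.25/14.70 = 20.22.
Resistance heating needs Ẇ_res = Q̇_H = 196.0 kW; the reversible heat pump needs only Ẇ_hp = Q̇_H/COP = 9.693 kW.
Saving = 196.0 − 9.693 = 186.3 kW.

186 kW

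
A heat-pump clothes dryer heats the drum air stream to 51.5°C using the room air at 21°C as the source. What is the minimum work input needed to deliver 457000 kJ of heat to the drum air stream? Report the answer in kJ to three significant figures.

42900 kJ

In absolute terms T_C = 294.15 K and T_H = 324.65 K, so ΔT = 30.50 K.
The reversible limit is COP_HP = T_H/ΔT = 10.64, so W_min = Q_H/COP = Q_H·ΔT/T_H.
W_min = 457000 × 30.50/324.65 = 42930 kJ.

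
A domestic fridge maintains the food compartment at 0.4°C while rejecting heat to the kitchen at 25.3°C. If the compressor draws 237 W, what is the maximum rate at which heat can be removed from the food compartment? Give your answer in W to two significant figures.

In absolute terms T_C = 273.55 K and T_H = 298.45 K, so ΔT = 24.90 K.
COP_Carnot = T_C/ΔT = 273.55/24.90 = 10.99.
Q̇_max = COP_Carnot × Ẇ = 10.99 × 237.0 W = 2604 W.

2600 W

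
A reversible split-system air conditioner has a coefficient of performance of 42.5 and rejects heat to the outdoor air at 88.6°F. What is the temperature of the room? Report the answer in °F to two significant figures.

For a Carnot refrigerator COP_R = T_C/(T_H − T_C), so T_C = COP·T_H/(1 + COP).
With T_H = 304.59 K, T_C = 42.5 × 304.59/43.50 = 297.59 K.
Converting, 297.59 K = 76.00°F.

76 °F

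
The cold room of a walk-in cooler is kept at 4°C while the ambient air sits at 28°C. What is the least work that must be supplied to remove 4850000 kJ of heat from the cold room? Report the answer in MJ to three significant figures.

In absolute terms T_C = 277.15 K and T_H = 301.15 K, so ΔT = 24.00 K.
The reversible limit is COP_R = T_C/ΔT = 11.55, so W_min = Q_C/COP = Q_C·ΔT/T_C.
W_min = 4850000 × 24.00/277.15 = 420000 kJ = 420.0 MJ.

420 MJ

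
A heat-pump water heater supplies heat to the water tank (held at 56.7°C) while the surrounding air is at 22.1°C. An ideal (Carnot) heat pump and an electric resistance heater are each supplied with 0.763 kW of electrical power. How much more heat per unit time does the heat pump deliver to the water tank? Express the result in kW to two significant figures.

6.5 kW

In absolute terms T_C = 295.25 K and T_H = 329.85 K, so ΔT = 34.60 K.
COP_Carnot = T_H/ΔT = 329.85/34.60 = 9.533.
The heat pump delivers Q̇_H = COP × Ẇ = 7.274 kW; the resistance heater delivers Ẇ = 0.7630 kW.
Extra = (COP − 1)·Ẇ = 6.511 kW.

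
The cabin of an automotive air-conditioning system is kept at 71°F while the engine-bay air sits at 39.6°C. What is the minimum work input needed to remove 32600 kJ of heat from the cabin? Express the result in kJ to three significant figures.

1980 kJ

In absolute terms T_C = 294.82 K and T_H = 312.75 K, so ΔT = 17.93 K.
The reversible limit is COP_R = T_C/ΔT = 16.44, so W_min = Q_C/COP = Q_C·ΔT/T_C.
W_min = 32600 × 17.93/294.82 = 1983 kJ.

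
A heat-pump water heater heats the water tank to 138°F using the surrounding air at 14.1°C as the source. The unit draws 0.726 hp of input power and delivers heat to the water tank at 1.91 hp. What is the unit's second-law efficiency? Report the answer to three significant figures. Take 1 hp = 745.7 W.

0.355

COP_actual = Q̇_H/Ẇ = 1.910/0.7260 = 2.631.
In absolute terms T_C = 287.25 K and T_H = 332.04 K, so ΔT = 44.79 K.
COP_Carnot = T_H/ΔT = 332.04/44.79 = 7.413.
η_II = COP_actual/COP_Carnot = 2.631/7.413 = 0.3549.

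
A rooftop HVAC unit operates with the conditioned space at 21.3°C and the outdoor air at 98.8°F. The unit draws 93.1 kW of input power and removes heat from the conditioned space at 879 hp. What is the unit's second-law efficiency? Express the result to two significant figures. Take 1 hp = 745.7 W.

Converting, Q̇_C = 879.0 hp = 655.5 kW, so COP_actual = Q̇_C/Ẇ = 655.5/93.10 = 7.040.
In absolute terms T_C = 294.45 K and T_H = 310.26 K, so ΔT = 15.81 K.
COP_Carnot = T_C/ΔT = 294.45/15.81 = 18.62.
η_II = COP_actual/COP_Carnot = 7.040/18.62 = 0.3781.

0.38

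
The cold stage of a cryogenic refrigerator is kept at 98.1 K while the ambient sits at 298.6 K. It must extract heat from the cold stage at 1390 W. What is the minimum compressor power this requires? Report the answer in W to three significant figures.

2840 W

The reservoir spacing is ΔT = 298.6 − 98.1 = 200.5 K.
COP_Carnot = T_C/ΔT = 98.10/200.5 = 0.4893.
Ẇ_min = Q̇/COP_Carnot = 1390/0.4893 = 2841 W.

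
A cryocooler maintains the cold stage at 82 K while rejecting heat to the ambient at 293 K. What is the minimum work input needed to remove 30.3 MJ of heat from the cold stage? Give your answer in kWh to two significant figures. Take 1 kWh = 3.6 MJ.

The reservoir spacing is ΔT = 293 − 82 = 211.0 K.
The reversible limit is COP_R = T_C/ΔT = 0.3886, so W_min = Q_C/COP = Q_C·ΔT/T_C.
W_min = 30.30 × 211.0/82.00 = 77.97 MJ = 21.66 kWh.

22 kWh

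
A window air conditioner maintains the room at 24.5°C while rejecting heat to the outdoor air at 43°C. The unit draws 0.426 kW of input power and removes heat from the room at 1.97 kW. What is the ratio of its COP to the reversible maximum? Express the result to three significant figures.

0.287

COP_actual = Q̇_C/Ẇ = 1.970/0.4260 = 4.624.
In absolute terms T_C = 297.65 K and T_H = 316.15 K, so ΔT = 18.50 K.
COP_Carnot = T_C/ΔT = 297.65/18.50 = 16.09.
η_II = COP_actual/COP_Carnot = 4.624/16.09 = 0.2874.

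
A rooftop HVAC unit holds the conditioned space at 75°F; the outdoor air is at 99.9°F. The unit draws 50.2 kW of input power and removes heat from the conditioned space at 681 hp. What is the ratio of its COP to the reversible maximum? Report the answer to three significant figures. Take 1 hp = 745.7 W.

0.471

Converting, Q̇_C = 681.0 hp = 507.8 kW, so COP_actual = Q̇_C/Ẇ = 507.8/50.20 = 10.12.
In absolute terms T_C = 297.04 K and T_H = 310.87 K, so ΔT = 13.83 K.
COP_Carnot = T_C/ΔT = 297.04/13.83 = 21.47.
η_II = COP_actual/COP_Carnot = 10.12/21.47 = 0.4711.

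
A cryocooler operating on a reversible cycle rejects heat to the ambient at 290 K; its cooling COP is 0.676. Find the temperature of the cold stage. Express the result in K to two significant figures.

For a Carnot refrigerator COP_R = T_C/(T_H − T_C), so T_C = COP·T_H/(1 + COP).
With T_H = 290.00 K, T_C = 0.676 × 290.00/1.676 = 116.97 K.

120 K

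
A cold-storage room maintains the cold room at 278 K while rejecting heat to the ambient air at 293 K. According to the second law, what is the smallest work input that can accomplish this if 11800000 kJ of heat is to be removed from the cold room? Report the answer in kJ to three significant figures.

637000 kJ

The reservoir spacing is ΔT = 293 − 278 = 15.00 K.
The reversible limit is COP_R = T_C/ΔT = 18.53, so W_min = Q_C/COP = Q_C·ΔT/T_C.
W_min = 11800000 × 15.00/278.00 = 636700 kJ.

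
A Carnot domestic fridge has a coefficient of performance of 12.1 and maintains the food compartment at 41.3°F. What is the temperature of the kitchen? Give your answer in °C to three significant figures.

COP_R = T_C/(T_H − T_C) gives T_H − T_C = T_C/COP.
With T_C = 278.32 K, T_H = 278.32 × (1 + 1/12.1) = 301.32 K.
Converting, 301.32 K = 28.17°C.

28.2 °C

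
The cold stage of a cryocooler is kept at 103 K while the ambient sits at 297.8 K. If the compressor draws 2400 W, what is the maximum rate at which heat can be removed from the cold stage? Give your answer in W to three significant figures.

1270 W

The reservoir spacing is ΔT = 297.8 − 103 = 194.8 K.
COP_Carnot = T_C/ΔT = 103.00/194.8 = 0.5287.
Q̇_max = COP_Carnot × Ẇ = 0.5287 × 2400 W = 1269 W.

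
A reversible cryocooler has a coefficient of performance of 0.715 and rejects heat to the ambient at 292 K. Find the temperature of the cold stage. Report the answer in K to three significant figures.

122 K

For a Carnot refrigerator COP_R = T_C/(T_H − T_C), so T_C = COP·T_H/(1 + COP).
With T_H = 292.00 K, T_C = 0.715 × 292.00/1.715 = 121.74 K.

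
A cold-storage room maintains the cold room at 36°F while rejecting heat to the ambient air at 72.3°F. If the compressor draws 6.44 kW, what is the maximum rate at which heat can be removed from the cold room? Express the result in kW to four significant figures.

87.94 kW

In absolute terms T_C = 275.37 K and T_H = 295.54 K, so ΔT = 20.17 K.
COP_Carnot = T_C/ΔT = 275.37/20.17 = 13.65.
Q̇_max = COP_Carnot × Ẇ = 13.65 × 6.440 kW = 87.94 kW.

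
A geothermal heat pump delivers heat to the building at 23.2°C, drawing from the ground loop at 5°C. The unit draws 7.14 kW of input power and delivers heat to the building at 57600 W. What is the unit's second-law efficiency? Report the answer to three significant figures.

0.495

Converting, Q̇_H = 57600 W = 57.60 kW, so COP_actual = Q̇_H/Ẇ = 57.60/7.140 = 8.067.
In absolute terms T_C = 278.15 K and T_H = 296.35 K, so ΔT = 18.20 K.
COP_Carnot = T_H/ΔT = 296.35/18.20 = 16.28.
η_II = COP_actual/COP_Carnot = 8.067/16.28 = 0.4954.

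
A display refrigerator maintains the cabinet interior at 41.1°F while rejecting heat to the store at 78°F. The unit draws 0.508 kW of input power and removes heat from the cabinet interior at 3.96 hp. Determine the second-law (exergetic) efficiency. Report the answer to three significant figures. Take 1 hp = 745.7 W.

Converting, Q̇_C = 3.960 hp = 2.953 kW, so COP_actual = Q̇_C/Ẇ = 2.953/0.5080 = 5.813.
In absolute terms T_C = 278.21 K and T_H = 298.71 K, so ΔT = 20.50 K.
COP_Carnot = T_C/ΔT = 278.21/20.50 = 13.57.
η_II = COP_actual/COP_Carnot = 5.813/13.57 = 0.4283.

0.428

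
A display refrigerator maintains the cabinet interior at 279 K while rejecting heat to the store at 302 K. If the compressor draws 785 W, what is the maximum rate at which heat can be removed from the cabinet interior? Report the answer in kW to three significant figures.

The reservoir spacing is ΔT = 302 − 279 = 23.00 K.
COP_Carnot = T_C/ΔT = 279.00/23.00 = 12.13.
Q̇_max = COP_Carnot × Ẇ = 12.13 × 785.0 W = 9522 W = 9.522 kW.

9.52 kW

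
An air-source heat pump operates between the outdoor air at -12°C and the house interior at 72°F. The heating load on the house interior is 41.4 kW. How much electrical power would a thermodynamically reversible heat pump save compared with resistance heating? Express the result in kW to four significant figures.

In absolute terms T_C = 261.15 K and T_H = 295.37 K, so ΔT = 34.22 K.
COP_Carnot = T_H/ΔT = 295.37/34.22 = 8.631.
Resistance heating needs Ẇ_res = Q̇_H = 41.40 kW; the reversible heat pump needs only Ẇ_hp = Q̇_H/COP = 4.797 kW.
Saving = 41.40 − 4.797 = 36.60 kW.

36.60 kW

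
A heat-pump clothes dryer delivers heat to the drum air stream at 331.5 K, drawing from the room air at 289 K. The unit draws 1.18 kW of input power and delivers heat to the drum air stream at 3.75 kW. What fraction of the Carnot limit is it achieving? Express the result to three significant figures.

0.407

COP_actual = Q̇_H/Ẇ = 3.750/1.180 = 3.178.
The reservoir spacing is ΔT = 331.5 − 289 = 42.50 K.
COP_Carnot = T_H/ΔT = 331.50/42.50 = 7.800.
η_II = COP_actual/COP_Carnot = 3.178/7.800 = 0.4074.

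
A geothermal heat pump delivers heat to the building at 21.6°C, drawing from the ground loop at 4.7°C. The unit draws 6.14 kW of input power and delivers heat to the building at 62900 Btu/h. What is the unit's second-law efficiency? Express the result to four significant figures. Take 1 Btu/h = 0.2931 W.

0.1722

Converting, Q̇_H = 62900 Btu/h = 18.44 kW, so COP_actual = Q̇_H/Ẇ = 18.44/6.140 = 3.003.
In absolute terms T_C = 277.85 K and T_H = 294.75 K, so ΔT = 16.90 K.
COP_Carnot = T_H/ΔT = 294.75/16.90 = 17.44.
η_II = COP_actual/COP_Carnot = 3.003/17.44 = 0.1722.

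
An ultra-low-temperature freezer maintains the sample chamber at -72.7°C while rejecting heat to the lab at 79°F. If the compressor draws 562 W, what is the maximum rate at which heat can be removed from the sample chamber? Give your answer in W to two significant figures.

In absolute terms T_C = 200.45 K and T_H = 299.26 K, so ΔT = 98.81 K.
COP_Carnot = T_C/ΔT = 200.45/98.81 = 2.029.
Q̇_max = COP_Carnot × Ẇ = 2.029 × 562.0 W = 1140 W.

1100 W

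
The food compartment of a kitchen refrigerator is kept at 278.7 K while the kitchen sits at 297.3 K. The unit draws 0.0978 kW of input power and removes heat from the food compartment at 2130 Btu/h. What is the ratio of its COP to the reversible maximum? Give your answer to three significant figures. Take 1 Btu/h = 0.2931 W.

0.426

Converting, Q̇_C = 2130 Btu/h = 0.6243 kW, so COP_actual = Q̇_C/Ẇ = 0.6243/0.09780 = 6.383.
The reservoir spacing is ΔT = 297.3 − 278.7 = 18.60 K.
COP_Carnot = T_C/ΔT = 278.70/18.60 = 14.98.
η_II = COP_actual/COP_Carnot = 6.383/14.98 = 0.4260.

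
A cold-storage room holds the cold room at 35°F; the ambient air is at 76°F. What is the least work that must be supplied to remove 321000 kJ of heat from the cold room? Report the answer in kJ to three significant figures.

In absolute terms T_C = 274.82 K and T_H = 297.59 K, so ΔT = 22.78 K.
The reversible limit is COP_R = T_C/ΔT = 12.07, so W_min = Q_C/COP = Q_C·ΔT/T_C.
W_min = 321000 × 22.78/274.82 = 26610 kJ.

26600 kJ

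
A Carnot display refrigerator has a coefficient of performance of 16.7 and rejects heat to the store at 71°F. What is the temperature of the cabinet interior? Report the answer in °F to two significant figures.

For a Carnot refrigerator COP_R = T_C/(T_H − T_C), so T_C = COP·T_H/(1 + COP).
With T_H = 294.82 K, T_C = 16.7 × 294.82/17.70 = 278.16 K.
Converting, 278.16 K = 41.02°F.

41 °F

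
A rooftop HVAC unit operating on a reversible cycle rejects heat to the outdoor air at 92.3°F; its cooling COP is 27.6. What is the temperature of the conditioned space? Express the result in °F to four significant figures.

For a Carnot refrigerator COP_R = T_C/(T_H − T_C), so T_C = COP·T_H/(1 + COP).
With T_H = 306.65 K, T_C = 27.6 × 306.65/28.60 = 295.93 K.
Converting, 295.93 K = 73.00°F.

73.00 °F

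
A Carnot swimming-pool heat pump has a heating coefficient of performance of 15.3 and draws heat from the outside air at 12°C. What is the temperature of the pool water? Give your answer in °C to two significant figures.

32 °C

COP_HP = T_H/(T_H − T_C) rearranges to T_H = COP·T_C/(COP − 1).
With T_C = 285.15 K, T_H = 15.3 × 285.15/14.30 = 305.09 K.
Converting, 305.09 K = 31.94°C.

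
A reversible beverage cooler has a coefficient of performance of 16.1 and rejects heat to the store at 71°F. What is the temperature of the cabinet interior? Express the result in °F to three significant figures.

For a Carnot refrigerator COP_R = T_C/(T_H − T_C), so T_C = COP·T_H/(1 + COP).
With T_H = 294.82 K, T_C = 16.1 × 294.82/17.10 = 277.58 K.
Converting, 277.58 K = 39.97°F.

40.0 °F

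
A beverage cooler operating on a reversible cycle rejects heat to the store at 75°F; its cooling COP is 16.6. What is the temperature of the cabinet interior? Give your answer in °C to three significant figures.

7.01 °C

For a Carnot refrigerator COP_R = T_C/(T_H − T_C), so T_C = COP·T_H/(1 + COP).
With T_H = 297.04 K, T_C = 16.6 × 297.04/17.60 = 280.16 K.
Converting, 280.16 K = 7.01°C.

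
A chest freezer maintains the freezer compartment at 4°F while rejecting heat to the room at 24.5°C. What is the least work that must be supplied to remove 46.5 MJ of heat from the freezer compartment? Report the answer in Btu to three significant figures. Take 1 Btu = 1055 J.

6850 Btu

In absolute terms T_C = 257.59 K and T_H = 297.65 K, so ΔT = 40.06 K.
The reversible limit is COP_R = T_C/ΔT = 6.431, so W_min = Q_C/COP = Q_C·ΔT/T_C.
W_min = 46.50 × 40.06/257.59 = 7.231 MJ = 6854 Btu.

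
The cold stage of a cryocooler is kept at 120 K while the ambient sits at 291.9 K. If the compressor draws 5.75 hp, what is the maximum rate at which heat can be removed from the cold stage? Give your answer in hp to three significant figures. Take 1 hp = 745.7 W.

The reservoir spacing is ΔT = 291.9 − 120 = 171.9 K.
COP_Carnot = T_C/ΔT = 120.00/171.9 = 0.6981.
Q̇_max = COP_Carnot × Ẇ = 0.6981 × 5.750 hp = 4.014 hp.

4.01 hp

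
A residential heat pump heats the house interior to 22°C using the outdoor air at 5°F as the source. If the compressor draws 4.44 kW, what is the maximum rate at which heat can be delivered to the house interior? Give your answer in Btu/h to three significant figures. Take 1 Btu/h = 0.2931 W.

121000 Btu/h

In absolute terms T_C = 258.15 K and T_H = 295.15 K, so ΔT = 37.00 K.
COP_Carnot = T_H/ΔT = 295.15/37.00 = 7.977.
Q̇_max = COP_Carnot × Ẇ = 7.977 × 4.440 kW = 35.42 kW = 120800 Btu/h.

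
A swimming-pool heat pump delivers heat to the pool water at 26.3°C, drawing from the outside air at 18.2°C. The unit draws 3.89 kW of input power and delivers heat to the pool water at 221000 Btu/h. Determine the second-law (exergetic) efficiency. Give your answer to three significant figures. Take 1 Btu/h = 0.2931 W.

Converting, Q̇_H = 221000 Btu/h = 64.78 kW, so COP_actual = Q̇_H/Ẇ = 64.78/3.890 = 16.65.
In absolute terms T_C = 291.35 K and T_H = 299.45 K, so ΔT = 8.100 K.
COP_Carnot = T_H/ΔT = 299.45/8.100 = 36.97.
η_II = COP_actual/COP_Carnot = 16.65/36.97 = 0.4504.

0.450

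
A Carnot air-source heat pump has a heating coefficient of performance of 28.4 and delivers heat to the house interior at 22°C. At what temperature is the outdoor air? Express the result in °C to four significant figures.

COP_HP = T_H/(T_H − T_C) gives T_H − T_C = T_H/COP.
With T_H = 295.15 K, T_C = 295.15 × (1 − 1/28.4) = 284.76 K.
Converting, 284.76 K = 11.61°C.

11.61 °C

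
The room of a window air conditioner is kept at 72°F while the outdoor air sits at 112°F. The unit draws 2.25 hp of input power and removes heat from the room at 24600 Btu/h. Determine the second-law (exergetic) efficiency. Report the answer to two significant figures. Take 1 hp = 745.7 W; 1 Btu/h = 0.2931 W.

0.32

Converting, Q̇_C = 24600 Btu/h = 9.669 hp, so COP_actual = Q̇_C/Ẇ = 9.669/2.250 = 4.297.
In absolute terms T_C = 295.37 K and T_H = 317.59 K, so ΔT = 22.22 K.
COP_Carnot = T_C/ΔT = 295.37/22.22 = 13.29.
η_II = COP_actual/COP_Carnot = 4.297/13.29 = 0.3233.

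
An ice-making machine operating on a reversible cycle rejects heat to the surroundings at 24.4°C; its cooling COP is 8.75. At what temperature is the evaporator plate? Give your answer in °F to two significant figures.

21 °F

For a Carnot refrigerator COP_R = T_C/(T_H − T_C), so T_C = COP·T_H/(1 + COP).
With T_H = 297.55 K, T_C = 8.75 × 297.55/9.750 = 267.03 K.
Converting, 267.03 K = 20.99°F.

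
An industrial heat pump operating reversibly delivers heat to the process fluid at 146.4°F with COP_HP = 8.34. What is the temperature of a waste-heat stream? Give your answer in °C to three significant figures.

COP_HP = T_H/(T_H − T_C) gives T_H − T_C = T_H/COP.
With T_H = 336.71 K, T_C = 336.71 × (1 − 1/8.34) = 296.33 K.
Converting, 296.33 K = 23.18°C.

23.2 °C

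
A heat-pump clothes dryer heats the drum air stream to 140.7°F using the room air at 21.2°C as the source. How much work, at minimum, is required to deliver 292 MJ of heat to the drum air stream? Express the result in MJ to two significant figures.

In absolute terms T_C = 294.35 K and T_H = 333.54 K, so ΔT = 39.19 K.
The reversible limit is COP_HP = T_H/ΔT = 8.511, so W_min = Q_H/COP = Q_H·ΔT/T_H.
W_min = 292.0 × 39.19/333.54 = 34.31 MJ.

34 MJ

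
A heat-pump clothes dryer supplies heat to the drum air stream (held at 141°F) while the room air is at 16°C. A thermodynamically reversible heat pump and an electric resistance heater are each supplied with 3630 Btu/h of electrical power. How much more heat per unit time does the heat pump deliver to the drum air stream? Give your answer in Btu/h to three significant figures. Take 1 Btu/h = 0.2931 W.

In absolute terms T_C = 289.15 K and T_H = 333.71 K, so ΔT = 44.56 K.
COP_Carnot = T_H/ΔT = 333.71/44.56 = 7.490.
The heat pump delivers Q̇_H = COP × Ẇ = 27190 Btu/h; the resistance heater delivers Ẇ = 3630 Btu/h.
Extra = (COP − 1)·Ẇ = 23560 Btu/h.

23600 Btu/h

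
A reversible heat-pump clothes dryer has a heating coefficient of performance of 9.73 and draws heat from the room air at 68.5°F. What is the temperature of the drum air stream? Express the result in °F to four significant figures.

COP_HP = T_H/(T_H − T_C) rearranges to T_H = COP·T_C/(COP − 1).
With T_C = 293.43 K, T_H = 9.73 × 293.43/8.730 = 327.04 K.
Converting, 327.04 K = 129.00°F.

129.0 °F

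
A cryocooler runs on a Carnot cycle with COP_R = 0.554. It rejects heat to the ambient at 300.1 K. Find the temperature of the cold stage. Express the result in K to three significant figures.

For a Carnot refrigerator COP_R = T_C/(T_H − T_C), so T_C = COP·T_H/(1 + COP).
With T_H = 300.10 K, T_C = 0.554 × 300.10/1.554 = 106.99 K.

107 K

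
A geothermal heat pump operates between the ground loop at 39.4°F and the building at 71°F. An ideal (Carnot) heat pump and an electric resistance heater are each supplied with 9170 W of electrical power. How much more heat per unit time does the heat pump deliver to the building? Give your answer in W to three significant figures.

145000 W

In absolute terms T_C = 277.26 K and T_H = 294.82 K, so ΔT = 17.56 K.
COP_Carnot = T_H/ΔT = 294.82/17.56 = 16.79.
The heat pump delivers Q̇_H = COP × Ẇ = 154000 W; the resistance heater delivers Ẇ = 9170 W.
Extra = (COP − 1)·Ẇ = 144800 W.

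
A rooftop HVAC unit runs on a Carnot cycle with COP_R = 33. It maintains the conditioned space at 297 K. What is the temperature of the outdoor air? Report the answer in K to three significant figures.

306 K

COP_R = T_C/(T_H − T_C) gives T_H − T_C = T_C/COP.
With T_C = 297.00 K, T_H = 297.00 × (1 + 1/33) = 306.00 K.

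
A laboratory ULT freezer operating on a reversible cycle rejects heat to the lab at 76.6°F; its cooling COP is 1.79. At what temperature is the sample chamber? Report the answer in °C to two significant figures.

For a Carnot refrigerator COP_R = T_C/(T_H − T_C), so T_C = COP·T_H/(1 + COP).
With T_H = 297.93 K, T_C = 1.79 × 297.93/2.790 = 191.14 K.
Converting, 191.14 K = -82.01°C.

-82 °C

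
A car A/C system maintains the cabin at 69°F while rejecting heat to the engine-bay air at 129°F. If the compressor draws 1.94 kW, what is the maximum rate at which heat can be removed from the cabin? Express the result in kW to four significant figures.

In absolute terms T_C = 293.71 K and T_H = 327.04 K, so ΔT = 33.33 K.
COP_Carnot = T_C/ΔT = 293.71/33.33 = 8.811.
Q̇_max = COP_Carnot × Ẇ = 8.811 × 1.940 kW = 17.09 kW.

17.09 kW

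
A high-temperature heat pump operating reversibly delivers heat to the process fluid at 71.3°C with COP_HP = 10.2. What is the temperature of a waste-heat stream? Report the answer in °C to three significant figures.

COP_HP = T_H/(T_H − T_C) gives T_H − T_C = T_H/COP.
With T_H = 344.45 K, T_C = 344.45 × (1 − 1/10.2) = 310.68 K.
Converting, 310.68 K = 37.53°C.

37.5 °C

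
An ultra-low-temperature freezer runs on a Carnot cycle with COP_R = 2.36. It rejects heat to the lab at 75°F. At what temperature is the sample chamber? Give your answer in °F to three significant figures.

-84.1 °F

For a Carnot refrigerator COP_R = T_C/(T_H − T_C), so T_C = COP·T_H/(1 + COP).
With T_H = 297.04 K, T_C = 2.36 × 297.04/3.360 = 208.63 K.
Converting, 208.63 K = -84.13°F.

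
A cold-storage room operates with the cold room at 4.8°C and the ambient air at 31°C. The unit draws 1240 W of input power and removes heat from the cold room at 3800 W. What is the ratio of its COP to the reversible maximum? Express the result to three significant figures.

COP_actual = Q̇_C/Ẇ = 3800/1240 = 3.065.
In absolute terms T_C = 277.95 K and T_H = 304.15 K, so ΔT = 26.20 K.
COP_Carnot = T_C/ΔT = 277.95/26.20 = 10.61.
η_II = COP_actual/COP_Carnot = 3.065/10.61 = 0.2889.

0.289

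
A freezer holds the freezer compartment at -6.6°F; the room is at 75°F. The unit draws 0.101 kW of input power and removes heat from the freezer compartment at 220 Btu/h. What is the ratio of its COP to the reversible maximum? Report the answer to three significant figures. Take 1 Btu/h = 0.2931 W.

0.115

Converting, Q̇_C = 220.0 Btu/h = 0.06448 kW, so COP_actual = Q̇_C/Ẇ = 0.06448/0.1010 = 0.6384.
In absolute terms T_C = 251.71 K and T_H = 297.04 K, so ΔT = 45.33 K.
COP_Carnot = T_C/ΔT = 251.71/45.33 = 5.552.
η_II = COP_actual/COP_Carnot = 0.6384/5.552 = 0.1150.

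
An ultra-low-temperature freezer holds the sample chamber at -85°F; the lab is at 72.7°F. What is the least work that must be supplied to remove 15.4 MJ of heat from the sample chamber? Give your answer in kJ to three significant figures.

In absolute terms T_C = 208.15 K and T_H = 295.76 K, so ΔT = 87.61 K.
The reversible limit is COP_R = T_C/ΔT = 2.376, so W_min = Q_C/COP = Q_C·ΔT/T_C.
W_min = 15.40 × 87.61/208.15 = 6.482 MJ = 6482 kJ.

6480 kJ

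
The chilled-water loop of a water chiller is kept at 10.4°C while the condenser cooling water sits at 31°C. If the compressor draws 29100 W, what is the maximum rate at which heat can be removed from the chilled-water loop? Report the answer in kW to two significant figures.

400 kW

In absolute terms T_C = 283.55 K and T_H = 304.15 K, so ΔT = 20.60 K.
COP_Carnot = T_C/ΔT = 283.55/20.60 = 13.76.
Q̇_max = COP_Carnot × Ẇ = 13.76 × 29100 W = 400500 W = 400.5 kW.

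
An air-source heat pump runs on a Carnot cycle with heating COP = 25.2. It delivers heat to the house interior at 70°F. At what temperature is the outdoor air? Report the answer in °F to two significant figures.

49 °F

COP_HP = T_H/(T_H − T_C) gives T_H − T_C = T_H/COP.
With T_H = 294.26 K, T_C = 294.26 × (1 − 1/25.2) = 282.58 K.
Converting, 282.58 K = 48.98°F.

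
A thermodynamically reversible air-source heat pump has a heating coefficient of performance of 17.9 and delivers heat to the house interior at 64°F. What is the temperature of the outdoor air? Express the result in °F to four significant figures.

34.74 °F

COP_HP = T_H/(T_H − T_C) gives T_H − T_C = T_H/COP.
With T_H = 290.93 K, T_C = 290.93 × (1 − 1/17.9) = 274.67 K.
Converting, 274.67 K = 34.74°F.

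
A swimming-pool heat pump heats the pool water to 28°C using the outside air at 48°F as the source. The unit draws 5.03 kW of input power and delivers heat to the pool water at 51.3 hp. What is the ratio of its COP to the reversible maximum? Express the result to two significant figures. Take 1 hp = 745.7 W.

0.48

Converting, Q̇_H = 51.30 hp = 38.25 kW, so COP_actual = Q̇_H/Ẇ = 38.25/5.030 = 7.605.
In absolute terms T_C = 282.04 K and T_H = 301.15 K, so ΔT = 19.11 K.
COP_Carnot = T_H/ΔT = 301.15/19.11 = 15.76.
η_II = COP_actual/COP_Carnot = 7.605/15.76 = 0.4826.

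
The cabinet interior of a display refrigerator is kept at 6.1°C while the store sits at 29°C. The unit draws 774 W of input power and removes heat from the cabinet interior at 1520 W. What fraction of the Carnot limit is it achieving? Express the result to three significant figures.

COP_actual = Q̇_C/Ẇ = 1520/774.0 = 1.964.
In absolute terms T_C = 279.25 K and T_H = 302.15 K, so ΔT = 22.90 K.
COP_Carnot = T_C/ΔT = 279.25/22.90 = 12.19.
η_II = COP_actual/COP_Carnot = 1.964/12.19 = 0.1610.

0.161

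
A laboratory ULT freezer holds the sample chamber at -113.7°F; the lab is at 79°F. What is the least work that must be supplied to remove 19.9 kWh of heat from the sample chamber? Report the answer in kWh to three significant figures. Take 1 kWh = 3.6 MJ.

11.1 kWh

In absolute terms T_C = 192.21 K and T_H = 299.26 K, so ΔT = 107.1 K.
The reversible limit is COP_R = T_C/ΔT = 1.795, so W_min = Q_C/COP = Q_C·ΔT/T_C.
W_min = 19.90 × 107.1/192.21 = 11.08 kWh.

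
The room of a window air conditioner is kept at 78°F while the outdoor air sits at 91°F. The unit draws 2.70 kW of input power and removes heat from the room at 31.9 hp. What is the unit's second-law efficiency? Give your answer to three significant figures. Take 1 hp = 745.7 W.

0.213

Converting, Q̇_C = 31.90 hp = 23.79 kW, so COP_actual = Q̇_C/Ẇ = 23.79/2.700 = 8.810.
In absolute terms T_C = 298.71 K and T_H = 305.93 K, so ΔT = 7.222 K.
COP_Carnot = T_C/ΔT = 298.71/7.222 = 41.36.
η_II = COP_actual/COP_Carnot = 8.810/41.36 = 0.2130.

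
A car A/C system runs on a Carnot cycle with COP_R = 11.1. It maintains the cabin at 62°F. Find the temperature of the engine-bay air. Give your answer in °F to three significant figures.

COP_R = T_C/(T_H − T_C) gives T_H − T_C = T_C/COP.
With T_C = 289.82 K, T_H = 289.82 × (1 + 1/11.1) = 315.93 K.
Converting, 315.93 K = 109.00°F.

109 °F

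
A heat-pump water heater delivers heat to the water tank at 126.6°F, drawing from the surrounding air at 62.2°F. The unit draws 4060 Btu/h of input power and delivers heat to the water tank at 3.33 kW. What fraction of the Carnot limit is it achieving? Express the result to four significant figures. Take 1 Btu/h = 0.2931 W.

Converting, Q̇_H = 3.330 kW = 11360 Btu/h, so COP_actual = Q̇_H/Ẇ = 11360/4060 = 2.798.
In absolute terms T_C = 289.93 K and T_H = 325.71 K, so ΔT = 35.78 K.
COP_Carnot = T_H/ΔT = 325.71/35.78 = 9.104.
η_II = COP_actual/COP_Carnot = 2.798/9.104 = 0.3074.

0.3074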